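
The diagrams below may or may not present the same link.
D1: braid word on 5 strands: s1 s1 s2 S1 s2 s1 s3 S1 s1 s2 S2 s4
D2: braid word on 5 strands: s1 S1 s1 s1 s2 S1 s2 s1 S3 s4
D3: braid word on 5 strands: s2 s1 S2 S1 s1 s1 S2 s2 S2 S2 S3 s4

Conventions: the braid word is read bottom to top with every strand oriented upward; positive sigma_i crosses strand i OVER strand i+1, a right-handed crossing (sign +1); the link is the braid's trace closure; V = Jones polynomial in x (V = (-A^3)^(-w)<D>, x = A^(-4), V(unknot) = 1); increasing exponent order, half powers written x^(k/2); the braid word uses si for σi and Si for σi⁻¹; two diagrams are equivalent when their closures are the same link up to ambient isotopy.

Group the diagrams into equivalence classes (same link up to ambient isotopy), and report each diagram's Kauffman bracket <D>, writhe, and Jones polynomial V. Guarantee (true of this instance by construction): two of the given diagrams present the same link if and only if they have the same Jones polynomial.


equivalence classes: {D1, D2} | {D3}
D1 (bracket -A^-6 + A^-2 - A^2 + 2A^6 - A^10 + A^14; 12 crossings at w = +6): V = x - x^2 + 2x^3 - x^4 + x^5 - x^6
V(D2) = x - x^2 + 2x^3 - x^4 + x^5 - x^6  (w +4, c 10, <D> = -A^-12 + A^-8 - A^-4 + 2 - A^4 + A^8)
D3 (bracket A^-8 - A^-4 + 1 - A^4 + A^8; 12 crossings at w = 0): V = x^-2 - x^-1 + 1 - x + x^2
key observation: 2 values of V(x) split the 3 diagrams


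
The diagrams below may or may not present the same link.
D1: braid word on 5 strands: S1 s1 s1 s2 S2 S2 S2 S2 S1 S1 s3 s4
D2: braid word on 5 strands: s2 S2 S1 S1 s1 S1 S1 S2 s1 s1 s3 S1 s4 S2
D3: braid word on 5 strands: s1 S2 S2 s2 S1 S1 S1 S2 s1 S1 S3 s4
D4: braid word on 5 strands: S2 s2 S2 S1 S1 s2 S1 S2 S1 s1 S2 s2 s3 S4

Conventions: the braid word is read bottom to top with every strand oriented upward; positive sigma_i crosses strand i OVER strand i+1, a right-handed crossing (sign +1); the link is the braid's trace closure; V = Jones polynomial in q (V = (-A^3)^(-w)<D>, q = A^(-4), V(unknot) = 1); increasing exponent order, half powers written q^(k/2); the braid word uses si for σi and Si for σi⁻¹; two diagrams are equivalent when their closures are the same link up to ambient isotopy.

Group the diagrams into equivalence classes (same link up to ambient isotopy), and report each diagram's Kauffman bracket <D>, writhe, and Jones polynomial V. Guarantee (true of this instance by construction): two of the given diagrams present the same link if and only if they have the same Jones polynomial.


classes: {D1} | {D2, D3, D4}
V(D1) = -q^-4 + q^-3 + q^-1  [12 crossings, <D> = A^-2 + A^6 - A^10, w = -2]
D2 (bracket A^-2 - A^2 + 2A^6 - A^10 + A^14 - A^18; 14 crossings at w = -2): V = -q^-6 + q^-5 - q^-4 + 2q^-3 - q^-2 + q^-1
D3 (bracket A^-8 - A^-4 + 2 - A^4 + A^8 - A^12; 12 crossings at w = -4): V = -q^-6 + q^-5 - q^-4 + 2q^-3 - q^-2 + q^-1
D4 (bracket A^-8 - A^-4 + 2 - A^4 + A^8 - A^12; 14 crossings at w = -4): V = -q^-6 + q^-5 - q^-4 + 2q^-3 - q^-2 + q^-1
insight: comparing 4 Jones polynomials yields 2 groups


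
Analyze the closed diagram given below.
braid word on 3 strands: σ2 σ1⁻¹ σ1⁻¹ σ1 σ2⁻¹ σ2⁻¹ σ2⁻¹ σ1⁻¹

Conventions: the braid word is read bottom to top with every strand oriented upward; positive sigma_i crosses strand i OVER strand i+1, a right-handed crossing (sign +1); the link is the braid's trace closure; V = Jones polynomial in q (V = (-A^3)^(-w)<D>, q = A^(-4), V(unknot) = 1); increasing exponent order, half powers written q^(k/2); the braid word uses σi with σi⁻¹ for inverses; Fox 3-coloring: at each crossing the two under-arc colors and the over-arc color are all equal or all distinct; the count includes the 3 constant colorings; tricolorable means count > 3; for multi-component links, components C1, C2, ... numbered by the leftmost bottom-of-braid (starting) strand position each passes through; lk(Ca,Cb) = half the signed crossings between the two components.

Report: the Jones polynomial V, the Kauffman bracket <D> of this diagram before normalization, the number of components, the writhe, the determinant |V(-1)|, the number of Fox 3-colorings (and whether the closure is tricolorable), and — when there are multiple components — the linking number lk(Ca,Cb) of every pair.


V = -q^-6 + q^-5 - q^-4 + 2q^-3 - q^-2 + q^-1
<D> = A^-8 - A^-4 + 2 - A^4 + A^8 - A^12 (w = -4)
1 component over 8 crossings, w = -4
3 Fox colorings among 3^8, |V(-1)| = 7: not tricolorable
why: w = -4 (over 8 crossings) is diagram-only; (-A^3)^(4) removes it from V


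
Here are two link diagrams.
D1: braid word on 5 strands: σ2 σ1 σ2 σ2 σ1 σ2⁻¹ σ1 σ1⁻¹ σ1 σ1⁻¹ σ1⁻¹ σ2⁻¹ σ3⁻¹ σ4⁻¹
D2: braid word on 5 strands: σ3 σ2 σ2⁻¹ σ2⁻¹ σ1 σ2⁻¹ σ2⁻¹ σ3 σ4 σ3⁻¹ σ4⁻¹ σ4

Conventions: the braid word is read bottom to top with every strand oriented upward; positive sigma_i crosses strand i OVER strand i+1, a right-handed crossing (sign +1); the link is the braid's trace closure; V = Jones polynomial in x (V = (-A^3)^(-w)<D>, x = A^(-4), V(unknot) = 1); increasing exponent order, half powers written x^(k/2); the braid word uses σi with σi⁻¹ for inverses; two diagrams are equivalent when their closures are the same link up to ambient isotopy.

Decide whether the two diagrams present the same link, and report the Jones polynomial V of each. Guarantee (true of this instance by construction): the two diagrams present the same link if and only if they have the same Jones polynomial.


equivalent: no
D1 (bracket 1; 14 crossings at w = 0): V = 1
V(D2) = -x^-4 + x^-3 + x^-1  [12 crossings, <D> = A^4 + A^12 - A^16, w = 0]
observation: V(x) takes 2 values over 2 diagrams, fixing the grouping


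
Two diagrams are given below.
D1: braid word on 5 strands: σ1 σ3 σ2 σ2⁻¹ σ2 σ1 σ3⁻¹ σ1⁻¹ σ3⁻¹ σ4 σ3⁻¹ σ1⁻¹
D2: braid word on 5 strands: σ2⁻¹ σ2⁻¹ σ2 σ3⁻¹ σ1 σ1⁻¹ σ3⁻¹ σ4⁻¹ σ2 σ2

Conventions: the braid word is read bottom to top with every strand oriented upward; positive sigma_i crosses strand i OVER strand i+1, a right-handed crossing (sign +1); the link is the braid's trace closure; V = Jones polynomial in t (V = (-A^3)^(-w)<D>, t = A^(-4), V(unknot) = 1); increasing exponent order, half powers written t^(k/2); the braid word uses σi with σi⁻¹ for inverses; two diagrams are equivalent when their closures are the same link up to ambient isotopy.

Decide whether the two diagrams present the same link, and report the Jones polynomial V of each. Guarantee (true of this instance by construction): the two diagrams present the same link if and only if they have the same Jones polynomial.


equivalent: yes
V(D1) = t^-3 + t^-2 + t^-1 + 1  (w 0, c 12, <D> = 1 + A^4 + A^8 + A^12)
V(D2) = t^-3 + t^-2 + t^-1 + 1  [10 crossings, <D> = A^-6 + A^-2 + A^2 + A^6, w = -2]
key observation: D2 (10 crossings) and D1 (12) are Markov-related braid presentations


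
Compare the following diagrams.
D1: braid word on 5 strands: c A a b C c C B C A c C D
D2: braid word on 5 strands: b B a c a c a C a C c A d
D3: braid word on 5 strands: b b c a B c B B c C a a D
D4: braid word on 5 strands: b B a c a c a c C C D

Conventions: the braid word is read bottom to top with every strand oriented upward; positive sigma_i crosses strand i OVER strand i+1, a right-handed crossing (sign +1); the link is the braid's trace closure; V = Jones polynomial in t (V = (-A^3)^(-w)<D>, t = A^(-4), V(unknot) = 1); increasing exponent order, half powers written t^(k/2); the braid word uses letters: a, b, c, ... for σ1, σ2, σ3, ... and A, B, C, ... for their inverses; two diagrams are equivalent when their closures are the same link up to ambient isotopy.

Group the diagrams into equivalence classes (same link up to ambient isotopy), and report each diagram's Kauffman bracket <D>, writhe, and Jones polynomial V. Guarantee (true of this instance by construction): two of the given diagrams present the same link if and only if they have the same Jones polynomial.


grouping into links: {D1} | {D2, D4} | {D3}
V(D1) = -t^(-1/2) - t^(1/2)  (w -3, c 13, <D> = A^-11 + A^-7)
D2 (bracket -A^-3 + A^5 + A^9 + A^13; 13 crossings at w = +5): V = -t^(1/2) - t^(3/2) - t^(5/2) + t^(9/2)
D3 (bracket -A^-21 + 2A^-17 - 3A^-13 + 4A^-9 - 4A^-5 + 5A^-1 - 3A^3 + 3A^7 - A^11; 13 crossings at w = +3): V = t^(-1/2) - 3t^(1/2) + 3t^(3/2) - 5t^(5/2) + 4t^(7/2) - 4t^(9/2) + 3t^(11/2) - 2t^(13/2) + t^(15/2)
V(D4) = -t^(1/2) - t^(3/2) - t^(5/2) + t^(9/2)  (w +3, c 11, <D> = -A^-9 + A^-1 + A^3 + A^7)
why: comparing 4 Jones polynomials yields 3 groups


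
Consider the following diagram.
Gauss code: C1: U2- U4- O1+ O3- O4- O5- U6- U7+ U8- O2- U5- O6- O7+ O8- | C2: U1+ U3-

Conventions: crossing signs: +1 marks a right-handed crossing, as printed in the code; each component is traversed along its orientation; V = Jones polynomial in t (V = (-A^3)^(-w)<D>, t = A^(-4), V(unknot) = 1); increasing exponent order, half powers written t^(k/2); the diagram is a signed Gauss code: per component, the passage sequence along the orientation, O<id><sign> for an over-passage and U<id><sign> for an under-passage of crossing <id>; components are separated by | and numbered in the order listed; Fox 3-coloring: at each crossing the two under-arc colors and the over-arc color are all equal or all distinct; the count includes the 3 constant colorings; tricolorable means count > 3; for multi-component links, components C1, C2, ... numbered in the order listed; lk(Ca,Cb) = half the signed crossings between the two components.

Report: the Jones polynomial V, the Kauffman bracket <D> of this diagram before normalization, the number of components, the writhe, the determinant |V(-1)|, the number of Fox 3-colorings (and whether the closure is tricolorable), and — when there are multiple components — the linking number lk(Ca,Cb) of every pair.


Jones polynomial: V(t) = t^(-9/2) - t^(-5/2) - t^(-3/2) - t^(-1/2)
<D> = -A^-10 - A^-6 - A^-2 + A^6; writhe -4
components 2, writhe -4 (8 crossings)
linking number lk(C1,C2) = 0
3-colorings: 27 of 3^8, det 0 — tricolorable
note: every pair of the 2 components has lk = 0


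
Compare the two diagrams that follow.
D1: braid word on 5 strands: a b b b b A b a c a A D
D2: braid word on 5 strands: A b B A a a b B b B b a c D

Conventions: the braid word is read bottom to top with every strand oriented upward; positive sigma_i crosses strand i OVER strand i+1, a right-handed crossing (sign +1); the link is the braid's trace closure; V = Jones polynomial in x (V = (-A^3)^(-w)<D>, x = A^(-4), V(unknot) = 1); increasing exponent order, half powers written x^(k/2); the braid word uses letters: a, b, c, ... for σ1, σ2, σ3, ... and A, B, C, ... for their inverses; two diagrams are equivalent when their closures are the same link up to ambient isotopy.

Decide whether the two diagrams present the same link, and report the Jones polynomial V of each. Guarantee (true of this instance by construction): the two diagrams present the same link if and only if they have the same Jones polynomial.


same link: no
V(D1) = x^2 - x^3 + 2x^4 - 2x^5 + 3x^6 - 2x^7 + x^8 - x^9  [12 crossings, <D> = -A^-18 + A^-14 - 2A^-10 + 3A^-6 - 2A^-2 + 2A^2 - A^6 + A^10, w = +6]
V(D2) = 1  [14 crossings, <D> = A^6, w = +2]
insight: comparing 2 Jones polynomials yields 2 groups


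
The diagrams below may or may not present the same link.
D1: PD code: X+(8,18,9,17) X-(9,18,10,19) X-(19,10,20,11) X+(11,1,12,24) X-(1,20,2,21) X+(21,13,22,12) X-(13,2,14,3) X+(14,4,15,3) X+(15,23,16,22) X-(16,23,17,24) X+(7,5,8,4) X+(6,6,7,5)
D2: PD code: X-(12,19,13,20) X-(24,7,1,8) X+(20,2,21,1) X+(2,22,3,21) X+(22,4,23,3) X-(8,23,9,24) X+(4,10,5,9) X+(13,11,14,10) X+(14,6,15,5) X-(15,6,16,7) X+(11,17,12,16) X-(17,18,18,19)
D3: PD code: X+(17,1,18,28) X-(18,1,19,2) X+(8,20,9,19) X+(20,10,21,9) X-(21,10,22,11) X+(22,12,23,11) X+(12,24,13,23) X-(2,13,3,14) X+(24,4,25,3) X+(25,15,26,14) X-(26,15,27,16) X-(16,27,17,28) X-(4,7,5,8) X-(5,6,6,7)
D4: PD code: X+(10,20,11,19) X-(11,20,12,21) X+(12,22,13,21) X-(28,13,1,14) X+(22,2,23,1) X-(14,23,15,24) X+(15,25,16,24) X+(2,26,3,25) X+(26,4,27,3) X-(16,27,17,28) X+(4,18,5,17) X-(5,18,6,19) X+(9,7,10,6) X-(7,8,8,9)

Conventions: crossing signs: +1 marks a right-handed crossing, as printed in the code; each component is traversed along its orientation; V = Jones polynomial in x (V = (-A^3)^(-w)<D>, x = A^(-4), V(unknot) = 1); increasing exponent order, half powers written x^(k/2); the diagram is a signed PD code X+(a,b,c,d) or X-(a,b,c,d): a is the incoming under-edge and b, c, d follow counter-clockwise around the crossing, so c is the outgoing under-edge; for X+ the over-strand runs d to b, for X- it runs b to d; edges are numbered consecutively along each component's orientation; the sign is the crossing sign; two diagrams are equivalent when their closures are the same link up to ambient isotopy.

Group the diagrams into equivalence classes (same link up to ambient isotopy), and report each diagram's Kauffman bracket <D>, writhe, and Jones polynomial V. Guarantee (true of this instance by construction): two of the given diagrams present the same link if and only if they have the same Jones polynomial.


equivalence classes: {D1} | {D2, D3, D4}
D1 (bracket A^-2 - A^2 + A^6 - A^10 + A^14; 12 crossings at w = +2): V = x^-2 - x^-1 + 1 - x + x^2
V(D2) = x^-1 - 1 + 2x - 2x^2 + 2x^3 - 2x^4 + x^5  [12 crossings, <D> = A^-14 - 2A^-10 + 2A^-6 - 2A^-2 + 2A^2 - A^6 + A^10, w = +2]
V(D3) = x^-1 - 1 + 2x - 2x^2 + 2x^3 - 2x^4 + x^5  (w 0, c 14, <D> = A^-20 - 2A^-16 + 2A^-12 - 2A^-8 + 2A^-4 - 1 + A^4)
V(D4) = x^-1 - 1 + 2x - 2x^2 + 2x^3 - 2x^4 + x^5  [14 crossings, <D> = A^-14 - 2A^-10 + 2A^-6 - 2A^-2 + 2A^2 - A^6 + A^10, w = +2]
key observation: comparing 4 Jones polynomials yields 2 groups


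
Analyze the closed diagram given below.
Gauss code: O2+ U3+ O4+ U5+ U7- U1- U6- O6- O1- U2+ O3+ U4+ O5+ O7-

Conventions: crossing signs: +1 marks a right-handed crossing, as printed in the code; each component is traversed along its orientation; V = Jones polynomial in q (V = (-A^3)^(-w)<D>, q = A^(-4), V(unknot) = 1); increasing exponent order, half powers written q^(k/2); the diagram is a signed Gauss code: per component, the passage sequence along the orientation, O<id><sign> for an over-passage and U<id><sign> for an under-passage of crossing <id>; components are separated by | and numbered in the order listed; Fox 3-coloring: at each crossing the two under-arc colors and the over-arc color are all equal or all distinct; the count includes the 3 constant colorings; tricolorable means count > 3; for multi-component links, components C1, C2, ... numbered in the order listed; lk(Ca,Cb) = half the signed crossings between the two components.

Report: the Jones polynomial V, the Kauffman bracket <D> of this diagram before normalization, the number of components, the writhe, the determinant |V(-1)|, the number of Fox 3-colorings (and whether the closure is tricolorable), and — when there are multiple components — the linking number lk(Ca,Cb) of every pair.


Jones polynomial: V(q) = q + q^3 - q^4
<D> = A^-13 - A^-9 - A^-1; writhe +1
components 1, writhe +1 (7 crossings)
3-colorings: 9 of 3^7, det 3 — tricolorable
note: |V(-1)| = 3: so tricolorable, since 3 divides 3


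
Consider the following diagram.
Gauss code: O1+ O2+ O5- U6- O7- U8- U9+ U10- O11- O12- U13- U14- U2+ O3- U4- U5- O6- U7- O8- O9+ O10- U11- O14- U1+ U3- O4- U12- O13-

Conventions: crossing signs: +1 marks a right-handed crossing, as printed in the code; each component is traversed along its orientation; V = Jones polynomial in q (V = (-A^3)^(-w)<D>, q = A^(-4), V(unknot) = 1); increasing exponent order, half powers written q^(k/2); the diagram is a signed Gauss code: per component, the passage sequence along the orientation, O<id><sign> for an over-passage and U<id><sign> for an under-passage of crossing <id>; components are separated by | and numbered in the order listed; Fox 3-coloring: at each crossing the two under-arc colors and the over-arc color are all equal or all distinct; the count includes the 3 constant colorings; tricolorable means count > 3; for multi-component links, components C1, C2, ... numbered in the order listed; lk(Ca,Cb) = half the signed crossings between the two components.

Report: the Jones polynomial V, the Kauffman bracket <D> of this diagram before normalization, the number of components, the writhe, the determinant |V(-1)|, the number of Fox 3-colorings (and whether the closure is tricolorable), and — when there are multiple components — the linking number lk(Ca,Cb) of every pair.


V(q) = -q^-12 + 2q^-11 - 4q^-10 + 5q^-9 - 5q^-8 + 5q^-7 - 4q^-6 + 3q^-5 - q^-4 + q^-3
bracket: A^-12 - A^-8 + 3A^-4 - 4 + 5A^4 - 5A^8 + 5A^12 - 4A^16 + 2A^20 - A^24, w = -8
1 component, writhe -8, over 14 crossings
det 31, colorings 3 of 3^14 — not tricolorable
observation: w = -8 (over 14 crossings) is diagram-only; (-A^3)^(8) removes it from V


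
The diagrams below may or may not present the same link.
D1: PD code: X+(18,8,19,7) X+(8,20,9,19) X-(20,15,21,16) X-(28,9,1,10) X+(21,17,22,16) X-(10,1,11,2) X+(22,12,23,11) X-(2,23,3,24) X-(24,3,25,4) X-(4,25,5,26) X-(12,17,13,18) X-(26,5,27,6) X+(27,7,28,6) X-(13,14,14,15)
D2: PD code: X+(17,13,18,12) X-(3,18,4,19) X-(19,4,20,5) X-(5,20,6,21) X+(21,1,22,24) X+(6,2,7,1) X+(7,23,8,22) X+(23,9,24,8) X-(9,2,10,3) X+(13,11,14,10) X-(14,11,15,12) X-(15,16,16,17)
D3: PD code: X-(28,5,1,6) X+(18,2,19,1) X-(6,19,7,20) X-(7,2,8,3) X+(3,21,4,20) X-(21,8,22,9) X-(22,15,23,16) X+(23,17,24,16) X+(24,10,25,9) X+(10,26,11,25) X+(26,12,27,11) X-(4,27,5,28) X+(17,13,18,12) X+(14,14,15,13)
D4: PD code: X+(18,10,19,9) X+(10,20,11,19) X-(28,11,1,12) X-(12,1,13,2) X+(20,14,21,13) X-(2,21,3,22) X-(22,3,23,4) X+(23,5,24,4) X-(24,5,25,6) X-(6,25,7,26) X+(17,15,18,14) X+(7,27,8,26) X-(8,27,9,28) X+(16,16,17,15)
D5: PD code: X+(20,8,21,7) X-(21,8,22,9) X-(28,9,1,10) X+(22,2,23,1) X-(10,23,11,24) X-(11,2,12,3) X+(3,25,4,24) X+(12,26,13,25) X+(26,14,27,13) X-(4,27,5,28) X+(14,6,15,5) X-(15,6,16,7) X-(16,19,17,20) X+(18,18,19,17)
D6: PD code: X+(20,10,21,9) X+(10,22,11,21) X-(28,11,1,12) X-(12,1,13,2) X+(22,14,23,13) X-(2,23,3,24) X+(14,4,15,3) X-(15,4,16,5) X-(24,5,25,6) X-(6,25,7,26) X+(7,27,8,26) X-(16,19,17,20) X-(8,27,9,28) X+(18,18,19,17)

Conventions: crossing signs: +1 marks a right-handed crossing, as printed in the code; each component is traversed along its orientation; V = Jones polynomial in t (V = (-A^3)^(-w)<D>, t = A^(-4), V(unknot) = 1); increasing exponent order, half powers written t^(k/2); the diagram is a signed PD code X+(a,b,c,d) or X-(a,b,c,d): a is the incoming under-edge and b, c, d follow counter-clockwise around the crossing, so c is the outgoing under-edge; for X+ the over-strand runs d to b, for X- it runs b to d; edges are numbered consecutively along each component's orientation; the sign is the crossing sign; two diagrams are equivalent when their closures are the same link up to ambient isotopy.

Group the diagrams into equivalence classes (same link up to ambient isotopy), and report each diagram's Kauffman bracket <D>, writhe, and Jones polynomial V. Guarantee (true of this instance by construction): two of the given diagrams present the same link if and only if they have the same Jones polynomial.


equivalence classes: {D1, D4, D6} | {D2} | {D3, D5}
D1 (bracket -A^-20 + 2A^-16 - 3A^-12 + 5A^-8 - 4A^-4 + 5 - 4A^4 + 2A^8 - A^12; 14 crossings at w = -4): V = -t^-6 + 2t^-5 - 4t^-4 + 5t^-3 - 4t^-2 + 5t^-1 - 3 + 2t - t^2
V(D2) = 1  [12 crossings, <D> = 1, w = 0]
V(D3) = -t^-3 + 2t^-2 - 2t^-1 + 3 - 2t + 2t^2 - t^3  [14 crossings, <D> = -A^-6 + 2A^-2 - 2A^2 + 3A^6 - 2A^10 + 2A^14 - A^18, w = +2]
V(D4) = -t^-6 + 2t^-5 - 4t^-4 + 5t^-3 - 4t^-2 + 5t^-1 - 3 + 2t - t^2  [14 crossings, <D> = -A^-8 + 2A^-4 - 3 + 5A^4 - 4A^8 + 5A^12 - 4A^16 + 2A^20 - A^24, w = 0]
V(D5) = -t^-3 + 2t^-2 - 2t^-1 + 3 - 2t + 2t^2 - t^3  (w 0, c 14, <D> = -A^-12 + 2A^-8 - 2A^-4 + 3 - 2A^4 + 2A^8 - A^12)
V(D6) = -t^-6 + 2t^-5 - 4t^-4 + 5t^-3 - 4t^-2 + 5t^-1 - 3 + 2t - t^2  (w -2, c 14, <D> = -A^-14 + 2A^-10 - 3A^-6 + 5A^-2 - 4A^2 + 5A^6 - 4A^10 + 2A^14 - A^18)
observation: 3 classes among 6 diagrams; unequal V(t) rules out equality


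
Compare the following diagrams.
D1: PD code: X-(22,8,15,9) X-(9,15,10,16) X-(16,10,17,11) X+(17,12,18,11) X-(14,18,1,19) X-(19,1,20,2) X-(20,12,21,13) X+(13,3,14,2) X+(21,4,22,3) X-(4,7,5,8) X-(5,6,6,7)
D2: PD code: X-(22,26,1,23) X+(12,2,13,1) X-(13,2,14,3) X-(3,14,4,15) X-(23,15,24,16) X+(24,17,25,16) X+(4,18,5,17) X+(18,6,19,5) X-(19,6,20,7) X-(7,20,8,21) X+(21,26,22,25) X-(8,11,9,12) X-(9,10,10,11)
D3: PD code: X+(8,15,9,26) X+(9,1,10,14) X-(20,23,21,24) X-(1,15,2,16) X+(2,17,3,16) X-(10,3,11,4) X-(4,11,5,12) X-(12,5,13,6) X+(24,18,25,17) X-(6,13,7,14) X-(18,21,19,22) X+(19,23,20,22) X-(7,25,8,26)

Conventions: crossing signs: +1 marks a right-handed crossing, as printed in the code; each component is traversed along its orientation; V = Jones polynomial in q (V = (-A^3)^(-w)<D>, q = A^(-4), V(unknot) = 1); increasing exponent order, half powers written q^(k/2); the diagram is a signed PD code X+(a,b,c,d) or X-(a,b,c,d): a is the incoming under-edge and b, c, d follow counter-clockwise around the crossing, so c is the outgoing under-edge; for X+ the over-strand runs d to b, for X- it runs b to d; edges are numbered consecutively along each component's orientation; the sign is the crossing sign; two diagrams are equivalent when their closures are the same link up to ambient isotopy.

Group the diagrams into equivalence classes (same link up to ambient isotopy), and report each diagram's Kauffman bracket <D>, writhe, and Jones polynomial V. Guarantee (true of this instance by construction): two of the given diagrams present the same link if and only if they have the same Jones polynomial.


grouping into links: {D1} | {D2} | {D3}
V(D1) = -q^(-9/2) - q^(-5/2) + q^(-3/2) - q^(-1/2)  (w -5, c 11, <D> = A^-13 - A^-9 + A^-5 + A^3)
V(D2) = -q^(-1/2) - q^(1/2)  (w -3, c 13, <D> = A^-11 + A^-7)
V(D3) = q^(-9/2) - q^(-5/2) - q^(-3/2) - q^(-1/2)  [13 crossings, <D> = A^-7 + A^-3 + A - A^9, w = -3]
why: comparing 3 Jones polynomials yields 3 groups


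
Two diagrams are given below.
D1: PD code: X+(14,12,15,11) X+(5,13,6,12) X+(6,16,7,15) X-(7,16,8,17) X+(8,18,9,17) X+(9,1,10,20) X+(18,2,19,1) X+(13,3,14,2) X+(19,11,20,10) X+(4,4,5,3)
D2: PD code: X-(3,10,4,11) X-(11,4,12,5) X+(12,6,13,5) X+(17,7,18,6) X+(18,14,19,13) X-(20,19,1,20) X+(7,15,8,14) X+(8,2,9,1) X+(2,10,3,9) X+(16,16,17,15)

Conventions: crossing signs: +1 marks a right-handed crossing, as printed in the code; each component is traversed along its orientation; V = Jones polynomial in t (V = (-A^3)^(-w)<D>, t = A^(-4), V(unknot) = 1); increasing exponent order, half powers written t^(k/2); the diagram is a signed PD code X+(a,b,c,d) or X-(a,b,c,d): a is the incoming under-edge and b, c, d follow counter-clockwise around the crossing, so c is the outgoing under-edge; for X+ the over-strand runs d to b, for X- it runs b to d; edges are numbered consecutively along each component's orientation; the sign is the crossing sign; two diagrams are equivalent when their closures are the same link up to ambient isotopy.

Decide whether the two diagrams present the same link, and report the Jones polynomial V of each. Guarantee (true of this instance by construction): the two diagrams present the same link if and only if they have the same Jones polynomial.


equivalent: no
D1 (bracket -A^-4 + 1 - A^4 + A^8 + A^16; 10 crossings at w = +8): V = t^2 + t^4 - t^5 + t^6 - t^7
V(D2) = t + t^3 - t^4  [10 crossings, <D> = -A^-4 + 1 + A^8, w = +4]
observation: 2 classes among 2 diagrams; unequal V(t) rules out equality


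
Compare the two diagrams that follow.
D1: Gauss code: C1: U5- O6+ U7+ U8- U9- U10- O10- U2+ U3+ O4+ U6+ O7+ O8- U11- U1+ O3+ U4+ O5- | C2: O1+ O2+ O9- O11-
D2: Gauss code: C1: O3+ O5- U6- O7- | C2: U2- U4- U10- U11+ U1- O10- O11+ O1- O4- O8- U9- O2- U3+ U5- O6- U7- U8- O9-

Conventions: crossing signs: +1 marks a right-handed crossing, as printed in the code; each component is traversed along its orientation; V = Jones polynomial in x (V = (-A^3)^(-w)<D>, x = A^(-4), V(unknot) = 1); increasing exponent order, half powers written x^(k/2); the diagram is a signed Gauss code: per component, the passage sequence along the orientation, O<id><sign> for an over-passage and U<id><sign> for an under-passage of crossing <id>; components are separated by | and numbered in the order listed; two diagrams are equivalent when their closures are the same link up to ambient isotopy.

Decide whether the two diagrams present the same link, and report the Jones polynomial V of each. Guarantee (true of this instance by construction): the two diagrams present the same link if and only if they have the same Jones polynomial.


same link: no
V(D1) = -x^(1/2) - x^(3/2) - x^(5/2) + x^(9/2)  [11 crossings, <D> = -A^-15 + A^-7 + A^-3 + A, w = +1]
V(D2) = x^(-13/2) - x^(-11/2) + x^(-9/2) - 2x^(-7/2) - x^(-3/2)  [11 crossings, <D> = A^-15 + 2A^-7 - A^-3 + A - A^5, w = -7]
insight: comparing 2 Jones polynomials yields 2 groups


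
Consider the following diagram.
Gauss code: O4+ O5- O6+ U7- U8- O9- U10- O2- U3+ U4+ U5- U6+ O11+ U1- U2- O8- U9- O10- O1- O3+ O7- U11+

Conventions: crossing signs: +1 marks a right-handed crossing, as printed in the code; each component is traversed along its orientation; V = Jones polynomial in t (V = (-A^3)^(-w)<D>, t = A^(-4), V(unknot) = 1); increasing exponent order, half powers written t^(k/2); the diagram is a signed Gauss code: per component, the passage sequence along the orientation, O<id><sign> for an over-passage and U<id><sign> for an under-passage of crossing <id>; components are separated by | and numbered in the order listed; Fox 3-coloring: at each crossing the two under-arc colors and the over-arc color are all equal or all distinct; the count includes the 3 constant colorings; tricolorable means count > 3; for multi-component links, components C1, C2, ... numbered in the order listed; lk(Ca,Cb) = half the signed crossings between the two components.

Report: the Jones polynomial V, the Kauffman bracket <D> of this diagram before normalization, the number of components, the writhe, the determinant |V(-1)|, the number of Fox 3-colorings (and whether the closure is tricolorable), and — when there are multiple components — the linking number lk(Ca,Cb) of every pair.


V = t^-5 - 2t^-4 + 2t^-3 - 2t^-2 + 2t^-1 - 1 + t
<D> = -A^-13 + A^-9 - 2A^-5 + 2A^-1 - 2A^3 + 2A^7 - A^11 (w = -3)
1 component over 11 crossings, w = -3
3 Fox colorings among 3^11, |V(-1)| = 11: not tricolorable
why: det 11 = |V(-1)|; not divisible by 3, so not tricolorable


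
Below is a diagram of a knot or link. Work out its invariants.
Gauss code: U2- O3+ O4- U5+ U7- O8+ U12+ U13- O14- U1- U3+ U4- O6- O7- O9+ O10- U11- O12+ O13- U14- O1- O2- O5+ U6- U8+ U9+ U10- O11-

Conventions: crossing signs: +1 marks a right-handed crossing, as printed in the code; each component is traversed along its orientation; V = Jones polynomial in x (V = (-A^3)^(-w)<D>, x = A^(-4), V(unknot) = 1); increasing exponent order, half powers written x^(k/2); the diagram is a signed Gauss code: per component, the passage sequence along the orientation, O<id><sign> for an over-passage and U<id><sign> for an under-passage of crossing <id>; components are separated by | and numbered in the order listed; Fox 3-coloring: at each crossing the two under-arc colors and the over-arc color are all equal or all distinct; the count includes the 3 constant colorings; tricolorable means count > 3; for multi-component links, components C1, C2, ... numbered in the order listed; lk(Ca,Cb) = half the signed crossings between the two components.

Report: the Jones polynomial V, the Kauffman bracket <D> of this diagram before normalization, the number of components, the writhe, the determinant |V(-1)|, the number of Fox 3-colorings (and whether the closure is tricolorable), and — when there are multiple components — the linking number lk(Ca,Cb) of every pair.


V = -x^-6 + x^-5 - x^-4 + 2x^-3 - x^-2 + x^-1
<D> = A^-8 - A^-4 + 2 - A^4 + A^8 - A^12 (w = -4)
1 component over 14 crossings, w = -4
3 Fox colorings among 3^14, |V(-1)| = 7: not tricolorable
why: |V(-1)| = 7: so not tricolorable, since 3 does not divide 7


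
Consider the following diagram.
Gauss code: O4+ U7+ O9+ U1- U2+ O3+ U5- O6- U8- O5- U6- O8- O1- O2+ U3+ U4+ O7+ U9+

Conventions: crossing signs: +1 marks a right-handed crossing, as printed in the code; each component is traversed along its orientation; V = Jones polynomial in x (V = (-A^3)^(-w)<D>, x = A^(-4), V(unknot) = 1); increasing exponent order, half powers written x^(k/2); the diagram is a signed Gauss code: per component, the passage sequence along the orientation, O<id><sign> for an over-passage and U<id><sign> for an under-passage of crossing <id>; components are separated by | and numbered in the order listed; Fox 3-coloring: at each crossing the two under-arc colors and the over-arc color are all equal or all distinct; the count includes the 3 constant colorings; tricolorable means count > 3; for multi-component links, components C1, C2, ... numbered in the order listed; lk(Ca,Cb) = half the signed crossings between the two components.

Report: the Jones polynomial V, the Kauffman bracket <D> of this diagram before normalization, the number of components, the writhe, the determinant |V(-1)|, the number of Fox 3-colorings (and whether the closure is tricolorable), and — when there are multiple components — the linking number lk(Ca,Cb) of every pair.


V(x) = -x^-3 + x^-2 - x^-1 + 3 - x + x^2 - x^3
bracket: A^-9 - A^-5 + A^-1 - 3A^3 + A^7 - A^11 + A^15, w = +1
1 component, writhe +1, over 9 crossings
det 9, colorings 27 of 3^9 — tricolorable
observation: V spans 6 powers of x: at least 6 crossings in any diagram


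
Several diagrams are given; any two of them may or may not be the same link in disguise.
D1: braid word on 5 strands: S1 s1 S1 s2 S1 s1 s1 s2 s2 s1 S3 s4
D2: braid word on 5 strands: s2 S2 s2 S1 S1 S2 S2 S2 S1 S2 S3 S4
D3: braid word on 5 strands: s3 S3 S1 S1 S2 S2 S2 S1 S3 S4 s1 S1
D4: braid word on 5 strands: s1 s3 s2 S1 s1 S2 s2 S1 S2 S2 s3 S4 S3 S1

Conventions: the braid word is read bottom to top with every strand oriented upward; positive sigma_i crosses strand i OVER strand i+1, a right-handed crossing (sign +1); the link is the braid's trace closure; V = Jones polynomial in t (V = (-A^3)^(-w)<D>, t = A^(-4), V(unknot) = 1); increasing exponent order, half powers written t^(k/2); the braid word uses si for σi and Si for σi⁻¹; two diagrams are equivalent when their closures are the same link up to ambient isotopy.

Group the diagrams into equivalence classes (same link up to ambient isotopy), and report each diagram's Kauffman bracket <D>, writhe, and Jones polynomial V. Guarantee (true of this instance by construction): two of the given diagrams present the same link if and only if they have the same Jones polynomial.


grouping into links: {D1} | {D2, D3} | {D4}
V(D1) = t + t^3 - t^4  (w +4, c 12, <D> = -A^-4 + 1 + A^8)
V(D2) = t^-8 - 2t^-7 + t^-6 - 2t^-5 + 2t^-4 + t^-2  [12 crossings, <D> = A^-16 + 2A^-8 - 2A^-4 + 1 - 2A^4 + A^8, w = -8]
V(D3) = t^-8 - 2t^-7 + t^-6 - 2t^-5 + 2t^-4 + t^-2  [12 crossings, <D> = A^-16 + 2A^-8 - 2A^-4 + 1 - 2A^4 + A^8, w = -8]
D4 (bracket A^-6; 14 crossings at w = -2): V = 1
key observation: comparing 4 Jones polynomials yields 3 groups


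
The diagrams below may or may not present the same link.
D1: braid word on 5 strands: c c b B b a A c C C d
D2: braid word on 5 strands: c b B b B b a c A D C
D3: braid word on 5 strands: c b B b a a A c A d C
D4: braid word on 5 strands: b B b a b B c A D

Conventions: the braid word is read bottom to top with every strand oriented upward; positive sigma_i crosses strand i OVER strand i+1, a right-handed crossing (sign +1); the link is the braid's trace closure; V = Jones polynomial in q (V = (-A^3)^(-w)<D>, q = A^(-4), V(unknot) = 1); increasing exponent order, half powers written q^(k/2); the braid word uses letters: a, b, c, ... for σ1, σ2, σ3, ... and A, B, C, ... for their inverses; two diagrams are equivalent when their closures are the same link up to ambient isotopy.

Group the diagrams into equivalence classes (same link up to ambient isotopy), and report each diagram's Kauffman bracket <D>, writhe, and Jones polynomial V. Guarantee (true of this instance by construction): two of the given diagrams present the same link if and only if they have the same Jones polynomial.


grouping into links: {D1, D2, D3, D4}
V(D1) = -q^(-1/2) - q^(1/2)  (w +3, c 11, <D> = A^7 + A^11)
D2 (bracket A + A^5; 11 crossings at w = +1): V = -q^(-1/2) - q^(1/2)
D3 (bracket A^7 + A^11; 11 crossings at w = +3): V = -q^(-1/2) - q^(1/2)
D4 (bracket A + A^5; 9 crossings at w = +1): V = -q^(-1/2) - q^(1/2)
key observation: one V(q) for all 4 diagrams — one class (guaranteed)


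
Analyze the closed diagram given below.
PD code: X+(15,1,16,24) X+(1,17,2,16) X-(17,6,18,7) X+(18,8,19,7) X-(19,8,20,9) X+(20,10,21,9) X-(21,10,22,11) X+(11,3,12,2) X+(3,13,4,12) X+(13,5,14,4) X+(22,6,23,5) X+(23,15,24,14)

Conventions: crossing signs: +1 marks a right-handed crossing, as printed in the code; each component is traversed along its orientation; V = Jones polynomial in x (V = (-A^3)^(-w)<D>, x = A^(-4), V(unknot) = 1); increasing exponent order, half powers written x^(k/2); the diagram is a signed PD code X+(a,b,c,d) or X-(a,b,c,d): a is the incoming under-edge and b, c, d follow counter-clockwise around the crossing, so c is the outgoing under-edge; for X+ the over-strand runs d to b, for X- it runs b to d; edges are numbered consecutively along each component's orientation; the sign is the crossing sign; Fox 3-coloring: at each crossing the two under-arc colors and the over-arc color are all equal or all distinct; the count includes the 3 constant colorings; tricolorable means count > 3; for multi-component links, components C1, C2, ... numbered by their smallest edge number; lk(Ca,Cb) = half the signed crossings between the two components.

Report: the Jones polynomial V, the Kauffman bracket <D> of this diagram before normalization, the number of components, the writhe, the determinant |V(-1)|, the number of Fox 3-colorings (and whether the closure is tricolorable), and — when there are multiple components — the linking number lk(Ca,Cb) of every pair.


V(x) = x^2 + 2x^4 - 2x^5 + x^6 - 2x^7 + x^8
bracket: A^-14 - 2A^-10 + A^-6 - 2A^-2 + 2A^2 + A^10, w = +6
1 component, writhe +6, over 12 crossings
det 9, colorings 27 of 3^12 — tricolorable
observation: w = +6 shifts under R1 moves; the (-A^3)^(-6) factor cancels that in V


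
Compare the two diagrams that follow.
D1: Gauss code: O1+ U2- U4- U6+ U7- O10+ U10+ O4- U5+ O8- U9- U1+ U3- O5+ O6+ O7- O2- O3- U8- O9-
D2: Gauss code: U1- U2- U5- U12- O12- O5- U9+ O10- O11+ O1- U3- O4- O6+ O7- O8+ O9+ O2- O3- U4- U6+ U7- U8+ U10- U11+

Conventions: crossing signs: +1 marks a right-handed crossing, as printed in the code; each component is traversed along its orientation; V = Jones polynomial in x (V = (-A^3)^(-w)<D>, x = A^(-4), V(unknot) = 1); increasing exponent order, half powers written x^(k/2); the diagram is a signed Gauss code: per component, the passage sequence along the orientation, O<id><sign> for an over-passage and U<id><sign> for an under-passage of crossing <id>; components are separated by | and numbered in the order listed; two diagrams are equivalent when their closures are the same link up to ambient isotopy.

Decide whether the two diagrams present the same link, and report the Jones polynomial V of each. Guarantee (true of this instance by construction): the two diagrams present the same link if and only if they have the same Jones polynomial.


equivalent: yes
D1 (bracket A^-6; 10 crossings at w = -2): V = 1
V(D2) = 1  [12 crossings, <D> = A^-12, w = -4]
observation: all 2 diagrams share one V(x), hence one class


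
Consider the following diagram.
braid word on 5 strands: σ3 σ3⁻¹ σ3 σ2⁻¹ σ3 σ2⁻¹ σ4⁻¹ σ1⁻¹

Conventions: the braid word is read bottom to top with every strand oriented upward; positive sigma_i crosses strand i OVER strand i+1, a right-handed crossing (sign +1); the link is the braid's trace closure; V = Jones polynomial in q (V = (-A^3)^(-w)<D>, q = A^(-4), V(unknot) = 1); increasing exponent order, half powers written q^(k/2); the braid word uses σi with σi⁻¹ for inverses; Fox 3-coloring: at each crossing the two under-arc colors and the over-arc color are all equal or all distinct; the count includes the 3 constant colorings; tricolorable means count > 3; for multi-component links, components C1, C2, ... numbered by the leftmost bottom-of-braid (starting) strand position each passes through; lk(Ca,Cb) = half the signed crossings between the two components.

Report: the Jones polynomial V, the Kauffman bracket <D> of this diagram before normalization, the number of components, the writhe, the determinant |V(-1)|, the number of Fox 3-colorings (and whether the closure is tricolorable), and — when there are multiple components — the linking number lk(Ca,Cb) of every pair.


V(q) = q^-2 - q^-1 + 1 - q + q^2
bracket: A^-14 - A^-10 + A^-6 - A^-2 + A^2, w = -2
1 component, writhe -2, over 8 crossings
det 5, colorings 3 of 3^8 — not tricolorable
observation: |V(-1)| = 5: so not tricolorable, since 3 does not divide 5


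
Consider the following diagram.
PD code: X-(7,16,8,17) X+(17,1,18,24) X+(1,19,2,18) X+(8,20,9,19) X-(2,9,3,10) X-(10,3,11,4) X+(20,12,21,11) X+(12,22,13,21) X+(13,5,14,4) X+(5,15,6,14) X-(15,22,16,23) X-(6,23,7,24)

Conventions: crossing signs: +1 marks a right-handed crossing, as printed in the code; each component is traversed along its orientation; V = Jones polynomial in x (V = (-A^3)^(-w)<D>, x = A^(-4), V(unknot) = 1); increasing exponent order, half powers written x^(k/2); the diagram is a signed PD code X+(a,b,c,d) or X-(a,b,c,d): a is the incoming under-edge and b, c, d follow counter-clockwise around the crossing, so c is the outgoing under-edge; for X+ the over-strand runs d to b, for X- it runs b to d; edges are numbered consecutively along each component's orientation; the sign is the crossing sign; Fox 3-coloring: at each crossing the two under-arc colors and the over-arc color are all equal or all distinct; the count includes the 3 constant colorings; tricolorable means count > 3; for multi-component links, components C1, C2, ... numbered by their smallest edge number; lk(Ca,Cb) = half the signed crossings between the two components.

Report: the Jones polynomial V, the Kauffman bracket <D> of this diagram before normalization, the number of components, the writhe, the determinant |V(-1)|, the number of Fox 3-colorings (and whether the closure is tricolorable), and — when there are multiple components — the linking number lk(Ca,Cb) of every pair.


V = -x^-1 + 2 - x + 2x^2 - x^3 + x^4 - x^5
<D> = -A^-14 + A^-10 - A^-6 + 2A^-2 - A^2 + 2A^6 - A^10 (w = +2)
1 component over 12 crossings, w = +2
9 Fox colorings among 3^12, |V(-1)| = 9: tricolorable
why: det 9 = |V(-1)|; divisible by 3, so tricolorable


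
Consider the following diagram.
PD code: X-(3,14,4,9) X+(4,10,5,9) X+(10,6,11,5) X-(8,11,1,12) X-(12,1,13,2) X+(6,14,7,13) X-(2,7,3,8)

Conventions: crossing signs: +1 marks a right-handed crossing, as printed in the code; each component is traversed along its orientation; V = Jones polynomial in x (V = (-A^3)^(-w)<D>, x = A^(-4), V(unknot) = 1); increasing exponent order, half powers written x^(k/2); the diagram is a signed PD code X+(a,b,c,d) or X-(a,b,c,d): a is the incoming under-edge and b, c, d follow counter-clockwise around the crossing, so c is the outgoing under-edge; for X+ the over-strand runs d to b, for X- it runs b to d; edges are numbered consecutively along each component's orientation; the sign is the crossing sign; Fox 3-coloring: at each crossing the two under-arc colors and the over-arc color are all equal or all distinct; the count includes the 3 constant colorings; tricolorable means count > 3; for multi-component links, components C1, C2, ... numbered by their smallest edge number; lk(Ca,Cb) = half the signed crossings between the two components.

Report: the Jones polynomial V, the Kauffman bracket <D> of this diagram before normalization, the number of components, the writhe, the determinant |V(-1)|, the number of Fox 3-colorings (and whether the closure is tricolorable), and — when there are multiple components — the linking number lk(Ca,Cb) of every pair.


V(x) = x^(-7/2) - 2x^(-5/2) + x^(-3/2) - 2x^(-1/2) + x^(1/2) - x^(3/2)
bracket: A^-9 - A^-5 + 2A^-1 - A^3 + 2A^7 - A^11, w = -1
2 components, writhe -1, over 7 crossings
lk(C1,C2) = 0
det 8, colorings 3 of 3^7 — not tricolorable
observation: summing lk over 1 pair gives 0
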